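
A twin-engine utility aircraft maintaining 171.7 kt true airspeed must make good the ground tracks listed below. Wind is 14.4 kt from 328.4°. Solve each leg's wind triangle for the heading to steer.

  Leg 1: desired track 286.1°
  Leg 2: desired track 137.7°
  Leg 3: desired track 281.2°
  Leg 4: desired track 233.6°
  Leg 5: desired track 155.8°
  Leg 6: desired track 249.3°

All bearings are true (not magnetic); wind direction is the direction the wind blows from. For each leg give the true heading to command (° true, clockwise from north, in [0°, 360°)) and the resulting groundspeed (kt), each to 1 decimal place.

Leg 1: desired track 286.1°; wind correction +3.2° → command heading 289.3°, groundspeed 160.8 kt
Leg 2: desired track 137.7°; wind correction -0.9° → command heading 136.8°, groundspeed 185.8 kt
Leg 3: desired track 281.2°; wind correction +3.5° → command heading 284.7°, groundspeed 161.6 kt
Leg 4: desired track 233.6°; wind correction +4.8° → command heading 238.4°, groundspeed 172.3 kt
Leg 5: desired track 155.8°; wind correction +0.6° → command heading 156.4°, groundspeed 186.0 kt
Leg 6: desired track 249.3°; wind correction +4.7° → command heading 254.0°, groundspeed 168.4 kt

Leg 1: heading=289.3°, groundspeed=160.8 kt
Leg 2: heading=136.8°, groundspeed=185.8 kt
Leg 3: heading=284.7°, groundspeed=161.6 kt
Leg 4: heading=238.4°, groundspeed=172.3 kt
Leg 5: heading=156.4°, groundspeed=186.0 kt
Leg 6: heading=254.0°, groundspeed=168.4 kt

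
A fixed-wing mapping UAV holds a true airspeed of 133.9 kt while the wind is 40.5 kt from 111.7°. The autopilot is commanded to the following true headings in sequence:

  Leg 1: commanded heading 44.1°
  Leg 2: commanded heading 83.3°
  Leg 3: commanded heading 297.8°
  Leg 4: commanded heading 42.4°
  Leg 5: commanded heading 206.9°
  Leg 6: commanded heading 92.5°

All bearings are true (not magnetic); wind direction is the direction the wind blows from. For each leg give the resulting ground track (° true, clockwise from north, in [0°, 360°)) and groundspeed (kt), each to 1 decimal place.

Leg 1: track=26.6°, groundspeed=124.2 kt
Leg 2: track=72.2°, groundspeed=100.1 kt
Leg 3: track=296.4°, groundspeed=174.2 kt
Leg 4: track=24.8°, groundspeed=125.4 kt
Leg 5: track=223.2°, groundspeed=143.4 kt
Leg 6: track=84.6°, groundspeed=96.6 kt

Leg 1: heading 44.1°; drift -17.5° → track 26.6°, groundspeed 124.2 kt
Leg 2: heading 83.3°; drift -11.1° → track 72.2°, groundspeed 100.1 kt
Leg 3: heading 297.8°; drift -1.4° → track 296.4°, groundspeed 174.2 kt
Leg 4: heading 42.4°; drift -17.6° → track 24.8°, groundspeed 125.4 kt
Leg 5: heading 206.9°; drift +16.3° → track 223.2°, groundspeed 143.4 kt
Leg 6: heading 92.5°; drift -7.9° → track 84.6°, groundspeed 96.6 kt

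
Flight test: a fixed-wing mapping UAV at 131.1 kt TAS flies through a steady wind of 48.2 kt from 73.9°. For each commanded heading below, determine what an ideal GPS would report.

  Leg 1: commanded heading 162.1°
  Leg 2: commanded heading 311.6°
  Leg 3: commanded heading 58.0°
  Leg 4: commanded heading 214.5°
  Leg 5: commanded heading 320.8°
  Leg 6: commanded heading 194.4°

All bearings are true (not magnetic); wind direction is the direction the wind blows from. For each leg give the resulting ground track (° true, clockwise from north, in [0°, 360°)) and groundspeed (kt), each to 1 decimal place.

Leg 1: track=182.5°, groundspeed=138.3 kt
Leg 2: track=297.0°, groundspeed=162.1 kt
Leg 3: track=49.1°, groundspeed=85.8 kt
Leg 4: track=224.8°, groundspeed=171.1 kt
Leg 5: track=304.3°, groundspeed=156.4 kt
Leg 6: track=209.3°, groundspeed=161.0 kt

Leg 1: heading 162.1°; drift +20.4° → track 182.5°, groundspeed 138.3 kt
Leg 2: heading 311.6°; drift -14.6° → track 297.0°, groundspeed 162.1 kt
Leg 3: heading 58.0°; drift -8.9° → track 49.1°, groundspeed 85.8 kt
Leg 4: heading 214.5°; drift +10.3° → track 224.8°, groundspeed 171.1 kt
Leg 5: heading 320.8°; drift -16.5° → track 304.3°, groundspeed 156.4 kt
Leg 6: heading 194.4°; drift +14.9° → track 209.3°, groundspeed 161.0 kt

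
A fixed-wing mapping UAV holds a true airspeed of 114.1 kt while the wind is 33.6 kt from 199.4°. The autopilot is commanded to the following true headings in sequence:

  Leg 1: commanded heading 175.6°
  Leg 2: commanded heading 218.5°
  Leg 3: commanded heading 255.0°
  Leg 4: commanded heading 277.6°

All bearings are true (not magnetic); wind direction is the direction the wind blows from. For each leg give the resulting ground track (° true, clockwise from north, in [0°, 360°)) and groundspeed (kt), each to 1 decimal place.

Leg 1: track=166.4°, groundspeed=84.5 kt
Leg 2: track=226.1°, groundspeed=83.1 kt
Leg 3: track=271.2°, groundspeed=99.1 kt
Leg 4: track=294.7°, groundspeed=112.2 kt

Leg 1: heading 175.6°; drift -9.2° → track 166.4°, groundspeed 84.5 kt
Leg 2: heading 218.5°; drift +7.6° → track 226.1°, groundspeed 83.1 kt
Leg 3: heading 255.0°; drift +16.2° → track 271.2°, groundspeed 99.1 kt
Leg 4: heading 277.6°; drift +17.1° → track 294.7°, groundspeed 112.2 kt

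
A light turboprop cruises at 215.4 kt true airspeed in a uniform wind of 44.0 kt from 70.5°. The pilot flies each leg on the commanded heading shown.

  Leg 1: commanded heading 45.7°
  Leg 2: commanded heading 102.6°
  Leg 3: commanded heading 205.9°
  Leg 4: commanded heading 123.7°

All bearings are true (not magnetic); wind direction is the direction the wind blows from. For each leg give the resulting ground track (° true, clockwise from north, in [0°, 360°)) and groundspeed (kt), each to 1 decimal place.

Leg 1: track=39.7°, groundspeed=176.4 kt
Leg 2: track=110.1°, groundspeed=179.7 kt
Leg 3: track=213.0°, groundspeed=248.7 kt
Leg 4: track=134.3°, groundspeed=192.3 kt

Leg 1: heading 45.7°; drift -6.0° → track 39.7°, groundspeed 176.4 kt
Leg 2: heading 102.6°; drift +7.5° → track 110.1°, groundspeed 179.7 kt
Leg 3: heading 205.9°; drift +7.1° → track 213.0°, groundspeed 248.7 kt
Leg 4: heading 123.7°; drift +10.6° → track 134.3°, groundspeed 192.3 kt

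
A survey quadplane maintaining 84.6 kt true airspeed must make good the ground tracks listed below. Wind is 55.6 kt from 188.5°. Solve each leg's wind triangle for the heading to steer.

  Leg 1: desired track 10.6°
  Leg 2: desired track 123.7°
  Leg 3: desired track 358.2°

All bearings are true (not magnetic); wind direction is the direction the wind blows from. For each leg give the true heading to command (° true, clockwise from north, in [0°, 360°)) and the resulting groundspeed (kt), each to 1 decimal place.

Leg 1: desired track 10.6°; wind correction +1.4° → command heading 12.0°, groundspeed 140.1 kt
Leg 2: desired track 123.7°; wind correction +36.5° → command heading 160.2°, groundspeed 44.3 kt
Leg 3: desired track 358.2°; wind correction -6.7° → command heading 351.5°, groundspeed 138.7 kt

Leg 1: heading=12.0°, groundspeed=140.1 kt
Leg 2: heading=160.2°, groundspeed=44.3 kt
Leg 3: heading=351.5°, groundspeed=138.7 kt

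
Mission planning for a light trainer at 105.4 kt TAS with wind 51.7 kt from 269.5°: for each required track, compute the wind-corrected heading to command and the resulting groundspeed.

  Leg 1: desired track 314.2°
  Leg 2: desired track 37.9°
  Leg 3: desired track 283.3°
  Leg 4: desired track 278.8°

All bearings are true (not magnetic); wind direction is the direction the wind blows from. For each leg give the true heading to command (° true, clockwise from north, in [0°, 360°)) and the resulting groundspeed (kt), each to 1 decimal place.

Leg 1: heading=294.0°, groundspeed=62.2 kt
Leg 2: heading=15.3°, groundspeed=129.4 kt
Leg 3: heading=276.6°, groundspeed=54.5 kt
Leg 4: heading=274.3°, groundspeed=54.0 kt

Leg 1: desired track 314.2°; wind correction -20.2° → command heading 294.0°, groundspeed 62.2 kt
Leg 2: desired track 37.9°; wind correction -22.6° → command heading 15.3°, groundspeed 129.4 kt
Leg 3: desired track 283.3°; wind correction -6.7° → command heading 276.6°, groundspeed 54.5 kt
Leg 4: desired track 278.8°; wind correction -4.5° → command heading 274.3°, groundspeed 54.0 kt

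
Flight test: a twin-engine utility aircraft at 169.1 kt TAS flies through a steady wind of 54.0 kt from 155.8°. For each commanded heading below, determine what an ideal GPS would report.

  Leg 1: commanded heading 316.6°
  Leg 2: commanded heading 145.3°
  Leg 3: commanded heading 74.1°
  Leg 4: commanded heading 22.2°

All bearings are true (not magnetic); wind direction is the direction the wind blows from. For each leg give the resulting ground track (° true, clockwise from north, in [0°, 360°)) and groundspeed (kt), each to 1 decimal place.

Leg 1: track=321.2°, groundspeed=220.8 kt
Leg 2: track=140.5°, groundspeed=116.4 kt
Leg 3: track=55.8°, groundspeed=169.9 kt
Leg 4: track=11.5°, groundspeed=210.0 kt

Leg 1: heading 316.6°; drift +4.6° → track 321.2°, groundspeed 220.8 kt
Leg 2: heading 145.3°; drift -4.8° → track 140.5°, groundspeed 116.4 kt
Leg 3: heading 74.1°; drift -18.3° → track 55.8°, groundspeed 169.9 kt
Leg 4: heading 22.2°; drift -10.7° → track 11.5°, groundspeed 210.0 kt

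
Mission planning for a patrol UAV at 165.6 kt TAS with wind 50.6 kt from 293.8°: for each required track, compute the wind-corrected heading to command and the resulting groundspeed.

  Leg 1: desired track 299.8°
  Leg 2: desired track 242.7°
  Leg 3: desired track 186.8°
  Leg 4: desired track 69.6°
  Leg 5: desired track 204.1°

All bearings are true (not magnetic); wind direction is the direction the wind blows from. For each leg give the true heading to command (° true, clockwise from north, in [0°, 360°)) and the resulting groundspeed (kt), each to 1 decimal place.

Leg 1: desired track 299.8°; wind correction -1.8° → command heading 298.0°, groundspeed 115.2 kt
Leg 2: desired track 242.7°; wind correction +13.8° → command heading 256.5°, groundspeed 129.1 kt
Leg 3: desired track 186.8°; wind correction +17.0° → command heading 203.8°, groundspeed 173.2 kt
Leg 4: desired track 69.6°; wind correction -12.3° → command heading 57.3°, groundspeed 198.1 kt
Leg 5: desired track 204.1°; wind correction +17.8° → command heading 221.9°, groundspeed 157.4 kt

Leg 1: heading=298.0°, groundspeed=115.2 kt
Leg 2: heading=256.5°, groundspeed=129.1 kt
Leg 3: heading=203.8°, groundspeed=173.2 kt
Leg 4: heading=57.3°, groundspeed=198.1 kt
Leg 5: heading=221.9°, groundspeed=157.4 kt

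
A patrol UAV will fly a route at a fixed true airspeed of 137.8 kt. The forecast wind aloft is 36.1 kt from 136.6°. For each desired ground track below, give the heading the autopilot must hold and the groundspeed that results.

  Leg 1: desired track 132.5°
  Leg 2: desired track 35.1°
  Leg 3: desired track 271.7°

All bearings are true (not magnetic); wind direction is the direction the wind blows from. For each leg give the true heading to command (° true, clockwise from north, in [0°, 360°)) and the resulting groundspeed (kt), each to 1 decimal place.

Leg 1: heading=133.6°, groundspeed=101.8 kt
Leg 2: heading=50.0°, groundspeed=140.4 kt
Leg 3: heading=261.0°, groundspeed=161.0 kt

Leg 1: desired track 132.5°; wind correction +1.1° → command heading 133.6°, groundspeed 101.8 kt
Leg 2: desired track 35.1°; wind correction +14.9° → command heading 50.0°, groundspeed 140.4 kt
Leg 3: desired track 271.7°; wind correction -10.7° → command heading 261.0°, groundspeed 161.0 kt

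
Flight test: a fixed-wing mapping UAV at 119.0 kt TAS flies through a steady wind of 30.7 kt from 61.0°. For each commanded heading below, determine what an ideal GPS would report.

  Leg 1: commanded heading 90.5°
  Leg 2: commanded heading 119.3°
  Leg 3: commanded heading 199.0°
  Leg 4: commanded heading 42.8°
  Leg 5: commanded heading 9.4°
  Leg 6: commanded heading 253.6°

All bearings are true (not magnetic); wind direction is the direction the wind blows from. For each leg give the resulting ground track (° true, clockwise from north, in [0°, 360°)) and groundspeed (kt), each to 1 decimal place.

Leg 1: heading 90.5°; drift +9.3° → track 99.8°, groundspeed 93.5 kt
Leg 2: heading 119.3°; drift +14.2° → track 133.5°, groundspeed 106.1 kt
Leg 3: heading 199.0°; drift +8.2° → track 207.2°, groundspeed 143.3 kt
Leg 4: heading 42.8°; drift -6.1° → track 36.7°, groundspeed 90.3 kt
Leg 5: heading 9.4°; drift -13.5° → track 355.9°, groundspeed 102.8 kt
Leg 6: heading 253.6°; drift -2.6° → track 251.0°, groundspeed 149.1 kt

Leg 1: track=99.8°, groundspeed=93.5 kt
Leg 2: track=133.5°, groundspeed=106.1 kt
Leg 3: track=207.2°, groundspeed=143.3 kt
Leg 4: track=36.7°, groundspeed=90.3 kt
Leg 5: track=355.9°, groundspeed=102.8 kt
Leg 6: track=251.0°, groundspeed=149.1 kt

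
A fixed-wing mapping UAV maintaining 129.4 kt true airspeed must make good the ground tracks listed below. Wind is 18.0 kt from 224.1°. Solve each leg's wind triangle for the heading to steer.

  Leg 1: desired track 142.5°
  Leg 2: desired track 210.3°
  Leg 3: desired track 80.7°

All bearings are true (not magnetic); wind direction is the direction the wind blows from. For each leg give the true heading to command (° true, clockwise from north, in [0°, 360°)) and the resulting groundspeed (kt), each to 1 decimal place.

Leg 1: heading=150.4°, groundspeed=125.5 kt
Leg 2: heading=212.2°, groundspeed=111.8 kt
Leg 3: heading=85.5°, groundspeed=143.4 kt

Leg 1: desired track 142.5°; wind correction +7.9° → command heading 150.4°, groundspeed 125.5 kt
Leg 2: desired track 210.3°; wind correction +1.9° → command heading 212.2°, groundspeed 111.8 kt
Leg 3: desired track 80.7°; wind correction +4.8° → command heading 85.5°, groundspeed 143.4 kt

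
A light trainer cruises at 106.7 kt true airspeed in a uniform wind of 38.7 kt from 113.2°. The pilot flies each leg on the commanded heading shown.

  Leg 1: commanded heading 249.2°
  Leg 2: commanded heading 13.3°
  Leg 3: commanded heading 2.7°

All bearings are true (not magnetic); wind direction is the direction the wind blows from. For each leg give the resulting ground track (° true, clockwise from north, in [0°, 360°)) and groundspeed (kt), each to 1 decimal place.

Leg 1: heading 249.2°; drift +11.3° → track 260.5°, groundspeed 137.2 kt
Leg 2: heading 13.3°; drift -18.6° → track 354.7°, groundspeed 119.6 kt
Leg 3: heading 2.7°; drift -16.8° → track 345.9°, groundspeed 125.6 kt

Leg 1: track=260.5°, groundspeed=137.2 kt
Leg 2: track=354.7°, groundspeed=119.6 kt
Leg 3: track=345.9°, groundspeed=125.6 kt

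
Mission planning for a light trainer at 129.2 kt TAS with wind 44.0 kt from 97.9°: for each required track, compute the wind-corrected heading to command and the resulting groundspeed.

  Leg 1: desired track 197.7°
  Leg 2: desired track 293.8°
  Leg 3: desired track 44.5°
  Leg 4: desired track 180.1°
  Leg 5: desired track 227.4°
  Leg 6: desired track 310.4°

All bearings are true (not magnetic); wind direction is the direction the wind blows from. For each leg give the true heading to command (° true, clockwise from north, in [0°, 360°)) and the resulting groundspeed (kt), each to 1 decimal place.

Leg 1: heading=178.1°, groundspeed=129.2 kt
Leg 2: heading=299.2°, groundspeed=171.0 kt
Leg 3: heading=60.4°, groundspeed=98.0 kt
Leg 4: heading=160.4°, groundspeed=115.7 kt
Leg 5: heading=212.2°, groundspeed=152.6 kt
Leg 6: heading=320.9°, groundspeed=164.1 kt

Leg 1: desired track 197.7°; wind correction -19.6° → command heading 178.1°, groundspeed 129.2 kt
Leg 2: desired track 293.8°; wind correction +5.4° → command heading 299.2°, groundspeed 171.0 kt
Leg 3: desired track 44.5°; wind correction +15.9° → command heading 60.4°, groundspeed 98.0 kt
Leg 4: desired track 180.1°; wind correction -19.7° → command heading 160.4°, groundspeed 115.7 kt
Leg 5: desired track 227.4°; wind correction -15.2° → command heading 212.2°, groundspeed 152.6 kt
Leg 6: desired track 310.4°; wind correction +10.5° → command heading 320.9°, groundspeed 164.1 kt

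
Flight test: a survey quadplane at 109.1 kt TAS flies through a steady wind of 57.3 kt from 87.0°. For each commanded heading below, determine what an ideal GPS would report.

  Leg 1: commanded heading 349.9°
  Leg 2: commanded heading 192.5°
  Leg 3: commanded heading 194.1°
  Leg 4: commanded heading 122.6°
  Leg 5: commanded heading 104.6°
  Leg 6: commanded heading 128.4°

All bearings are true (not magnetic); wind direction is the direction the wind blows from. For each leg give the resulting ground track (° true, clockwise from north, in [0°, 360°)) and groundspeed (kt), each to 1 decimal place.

Leg 1: heading 349.9°; drift -26.1° → track 323.8°, groundspeed 129.4 kt
Leg 2: heading 192.5°; drift +23.9° → track 216.4°, groundspeed 136.1 kt
Leg 3: heading 194.1°; drift +23.5° → track 217.6°, groundspeed 137.3 kt
Leg 4: heading 122.6°; drift +28.1° → track 150.7°, groundspeed 70.9 kt
Leg 5: heading 104.6°; drift +17.6° → track 122.2°, groundspeed 57.2 kt
Leg 6: heading 128.4°; drift +29.8° → track 158.2°, groundspeed 76.2 kt

Leg 1: track=323.8°, groundspeed=129.4 kt
Leg 2: track=216.4°, groundspeed=136.1 kt
Leg 3: track=217.6°, groundspeed=137.3 kt
Leg 4: track=150.7°, groundspeed=70.9 kt
Leg 5: track=122.2°, groundspeed=57.2 kt
Leg 6: track=158.2°, groundspeed=76.2 kt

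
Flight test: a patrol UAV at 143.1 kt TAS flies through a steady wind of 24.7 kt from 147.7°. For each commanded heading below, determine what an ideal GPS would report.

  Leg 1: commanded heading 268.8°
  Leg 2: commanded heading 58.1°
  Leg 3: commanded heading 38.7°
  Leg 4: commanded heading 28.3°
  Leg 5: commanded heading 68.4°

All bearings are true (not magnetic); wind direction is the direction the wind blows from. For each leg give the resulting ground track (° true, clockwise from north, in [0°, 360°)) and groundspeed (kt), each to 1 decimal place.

Leg 1: track=276.5°, groundspeed=157.3 kt
Leg 2: track=48.3°, groundspeed=145.0 kt
Leg 3: track=29.9°, groundspeed=152.9 kt
Leg 4: track=20.4°, groundspeed=156.7 kt
Leg 5: track=58.5°, groundspeed=140.6 kt

Leg 1: heading 268.8°; drift +7.7° → track 276.5°, groundspeed 157.3 kt
Leg 2: heading 58.1°; drift -9.8° → track 48.3°, groundspeed 145.0 kt
Leg 3: heading 38.7°; drift -8.8° → track 29.9°, groundspeed 152.9 kt
Leg 4: heading 28.3°; drift -7.9° → track 20.4°, groundspeed 156.7 kt
Leg 5: heading 68.4°; drift -9.9° → track 58.5°, groundspeed 140.6 kt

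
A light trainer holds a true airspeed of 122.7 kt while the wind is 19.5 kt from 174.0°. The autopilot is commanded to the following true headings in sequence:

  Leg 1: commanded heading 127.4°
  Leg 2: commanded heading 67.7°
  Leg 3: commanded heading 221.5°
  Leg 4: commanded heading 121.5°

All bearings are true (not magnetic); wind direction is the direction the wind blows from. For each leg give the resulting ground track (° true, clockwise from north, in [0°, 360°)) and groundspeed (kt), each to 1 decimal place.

Leg 1: heading 127.4°; drift -7.4° → track 120.0°, groundspeed 110.2 kt
Leg 2: heading 67.7°; drift -8.3° → track 59.4°, groundspeed 129.5 kt
Leg 3: heading 221.5°; drift +7.5° → track 229.0°, groundspeed 110.5 kt
Leg 4: heading 121.5°; drift -7.9° → track 113.6°, groundspeed 111.9 kt

Leg 1: track=120.0°, groundspeed=110.2 kt
Leg 2: track=59.4°, groundspeed=129.5 kt
Leg 3: track=229.0°, groundspeed=110.5 kt
Leg 4: track=113.6°, groundspeed=111.9 kt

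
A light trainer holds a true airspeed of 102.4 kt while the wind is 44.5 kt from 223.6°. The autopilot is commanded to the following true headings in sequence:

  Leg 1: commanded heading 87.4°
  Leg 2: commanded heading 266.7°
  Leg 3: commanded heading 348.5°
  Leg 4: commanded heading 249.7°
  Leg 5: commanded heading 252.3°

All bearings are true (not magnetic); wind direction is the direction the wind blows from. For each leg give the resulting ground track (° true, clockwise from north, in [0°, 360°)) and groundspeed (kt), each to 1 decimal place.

Leg 1: heading 87.4°; drift -12.9° → track 74.5°, groundspeed 138.0 kt
Leg 2: heading 266.7°; drift +23.5° → track 290.2°, groundspeed 76.2 kt
Leg 3: heading 348.5°; drift +15.9° → track 4.4°, groundspeed 133.0 kt
Leg 4: heading 249.7°; drift +17.4° → track 267.1°, groundspeed 65.4 kt
Leg 5: heading 252.3°; drift +18.6° → track 270.9°, groundspeed 66.9 kt

Leg 1: track=74.5°, groundspeed=138.0 kt
Leg 2: track=290.2°, groundspeed=76.2 kt
Leg 3: track=4.4°, groundspeed=133.0 kt
Leg 4: track=267.1°, groundspeed=65.4 kt
Leg 5: track=270.9°, groundspeed=66.9 kt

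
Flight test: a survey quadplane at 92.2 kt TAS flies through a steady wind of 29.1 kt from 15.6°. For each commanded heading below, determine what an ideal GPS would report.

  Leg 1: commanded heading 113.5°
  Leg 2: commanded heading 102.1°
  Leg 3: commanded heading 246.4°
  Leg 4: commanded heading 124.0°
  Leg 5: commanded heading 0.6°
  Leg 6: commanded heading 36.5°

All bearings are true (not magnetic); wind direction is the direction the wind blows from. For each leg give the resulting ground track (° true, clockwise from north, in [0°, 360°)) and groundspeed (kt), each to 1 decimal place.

Leg 1: heading 113.5°; drift +16.7° → track 130.2°, groundspeed 100.4 kt
Leg 2: heading 102.1°; drift +17.8° → track 119.9°, groundspeed 95.0 kt
Leg 3: heading 246.4°; drift -11.5° → track 234.9°, groundspeed 112.9 kt
Leg 4: heading 124.0°; drift +15.2° → track 139.2°, groundspeed 105.1 kt
Leg 5: heading 0.6°; drift -6.7° → track 353.9°, groundspeed 64.5 kt
Leg 6: heading 36.5°; drift +9.1° → track 45.6°, groundspeed 65.8 kt

Leg 1: track=130.2°, groundspeed=100.4 kt
Leg 2: track=119.9°, groundspeed=95.0 kt
Leg 3: track=234.9°, groundspeed=112.9 kt
Leg 4: track=139.2°, groundspeed=105.1 kt
Leg 5: track=353.9°, groundspeed=64.5 kt
Leg 6: track=45.6°, groundspeed=65.8 kt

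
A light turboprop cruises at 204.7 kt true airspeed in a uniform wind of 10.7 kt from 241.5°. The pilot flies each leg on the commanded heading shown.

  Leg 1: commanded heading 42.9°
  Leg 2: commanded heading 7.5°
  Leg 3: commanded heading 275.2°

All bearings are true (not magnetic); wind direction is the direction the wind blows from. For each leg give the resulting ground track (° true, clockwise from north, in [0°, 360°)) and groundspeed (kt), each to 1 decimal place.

Leg 1: track=43.8°, groundspeed=214.9 kt
Leg 2: track=9.8°, groundspeed=211.2 kt
Leg 3: track=276.9°, groundspeed=195.9 kt

Leg 1: heading 42.9°; drift +0.9° → track 43.8°, groundspeed 214.9 kt
Leg 2: heading 7.5°; drift +2.3° → track 9.8°, groundspeed 211.2 kt
Leg 3: heading 275.2°; drift +1.7° → track 276.9°, groundspeed 195.9 kt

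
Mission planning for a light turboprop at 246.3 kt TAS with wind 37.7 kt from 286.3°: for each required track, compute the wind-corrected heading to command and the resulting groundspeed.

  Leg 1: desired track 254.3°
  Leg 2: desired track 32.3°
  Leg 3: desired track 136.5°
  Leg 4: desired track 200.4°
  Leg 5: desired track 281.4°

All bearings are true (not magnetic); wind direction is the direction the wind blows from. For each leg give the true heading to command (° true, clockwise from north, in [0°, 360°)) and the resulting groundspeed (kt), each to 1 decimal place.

Leg 1: desired track 254.3°; wind correction +4.7° → command heading 259.0°, groundspeed 213.5 kt
Leg 2: desired track 32.3°; wind correction -8.5° → command heading 23.8°, groundspeed 254.0 kt
Leg 3: desired track 136.5°; wind correction +4.4° → command heading 140.9°, groundspeed 278.2 kt
Leg 4: desired track 200.4°; wind correction +8.8° → command heading 209.2°, groundspeed 240.7 kt
Leg 5: desired track 281.4°; wind correction +0.7° → command heading 282.1°, groundspeed 208.7 kt

Leg 1: heading=259.0°, groundspeed=213.5 kt
Leg 2: heading=23.8°, groundspeed=254.0 kt
Leg 3: heading=140.9°, groundspeed=278.2 kt
Leg 4: heading=209.2°, groundspeed=240.7 kt
Leg 5: heading=282.1°, groundspeed=208.7 kt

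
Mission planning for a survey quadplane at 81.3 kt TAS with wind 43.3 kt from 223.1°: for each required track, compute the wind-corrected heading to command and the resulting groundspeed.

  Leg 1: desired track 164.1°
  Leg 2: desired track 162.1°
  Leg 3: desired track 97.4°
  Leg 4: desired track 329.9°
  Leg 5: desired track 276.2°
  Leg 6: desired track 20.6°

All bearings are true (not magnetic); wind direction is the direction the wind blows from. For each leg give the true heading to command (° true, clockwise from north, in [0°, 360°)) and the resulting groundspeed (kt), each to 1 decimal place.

Leg 1: heading=191.3°, groundspeed=50.0 kt
Leg 2: heading=189.9°, groundspeed=50.9 kt
Leg 3: heading=123.0°, groundspeed=98.6 kt
Leg 4: heading=299.2°, groundspeed=82.5 kt
Leg 5: heading=251.0°, groundspeed=47.6 kt
Leg 6: heading=8.8°, groundspeed=119.6 kt

Leg 1: desired track 164.1°; wind correction +27.2° → command heading 191.3°, groundspeed 50.0 kt
Leg 2: desired track 162.1°; wind correction +27.8° → command heading 189.9°, groundspeed 50.9 kt
Leg 3: desired track 97.4°; wind correction +25.6° → command heading 123.0°, groundspeed 98.6 kt
Leg 4: desired track 329.9°; wind correction -30.7° → command heading 299.2°, groundspeed 82.5 kt
Leg 5: desired track 276.2°; wind correction -25.2° → command heading 251.0°, groundspeed 47.6 kt
Leg 6: desired track 20.6°; wind correction -11.8° → command heading 8.8°, groundspeed 119.6 kt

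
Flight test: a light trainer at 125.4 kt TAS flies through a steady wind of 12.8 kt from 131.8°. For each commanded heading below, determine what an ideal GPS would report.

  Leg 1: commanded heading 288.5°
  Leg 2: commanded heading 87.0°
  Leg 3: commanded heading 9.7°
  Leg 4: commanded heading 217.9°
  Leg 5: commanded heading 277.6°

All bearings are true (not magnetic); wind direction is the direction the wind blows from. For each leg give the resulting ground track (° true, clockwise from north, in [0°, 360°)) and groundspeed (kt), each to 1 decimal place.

Leg 1: track=290.6°, groundspeed=137.2 kt
Leg 2: track=82.6°, groundspeed=116.7 kt
Leg 3: track=5.0°, groundspeed=132.6 kt
Leg 4: track=223.8°, groundspeed=125.2 kt
Leg 5: track=280.6°, groundspeed=136.2 kt

Leg 1: heading 288.5°; drift +2.1° → track 290.6°, groundspeed 137.2 kt
Leg 2: heading 87.0°; drift -4.4° → track 82.6°, groundspeed 116.7 kt
Leg 3: heading 9.7°; drift -4.7° → track 5.0°, groundspeed 132.6 kt
Leg 4: heading 217.9°; drift +5.9° → track 223.8°, groundspeed 125.2 kt
Leg 5: heading 277.6°; drift +3.0° → track 280.6°, groundspeed 136.2 kt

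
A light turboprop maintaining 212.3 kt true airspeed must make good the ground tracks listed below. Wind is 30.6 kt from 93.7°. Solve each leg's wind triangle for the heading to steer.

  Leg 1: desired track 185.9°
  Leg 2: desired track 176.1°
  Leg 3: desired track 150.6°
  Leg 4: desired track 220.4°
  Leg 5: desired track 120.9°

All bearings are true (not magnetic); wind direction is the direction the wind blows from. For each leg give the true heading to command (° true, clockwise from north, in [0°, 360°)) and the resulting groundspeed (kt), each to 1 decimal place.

Leg 1: desired track 185.9°; wind correction -8.3° → command heading 177.6°, groundspeed 211.3 kt
Leg 2: desired track 176.1°; wind correction -8.2° → command heading 167.9°, groundspeed 206.1 kt
Leg 3: desired track 150.6°; wind correction -6.9° → command heading 143.7°, groundspeed 194.0 kt
Leg 4: desired track 220.4°; wind correction -6.6° → command heading 213.8°, groundspeed 229.2 kt
Leg 5: desired track 120.9°; wind correction -3.8° → command heading 117.1°, groundspeed 184.6 kt

Leg 1: heading=177.6°, groundspeed=211.3 kt
Leg 2: heading=167.9°, groundspeed=206.1 kt
Leg 3: heading=143.7°, groundspeed=194.0 kt
Leg 4: heading=213.8°, groundspeed=229.2 kt
Leg 5: heading=117.1°, groundspeed=184.6 kt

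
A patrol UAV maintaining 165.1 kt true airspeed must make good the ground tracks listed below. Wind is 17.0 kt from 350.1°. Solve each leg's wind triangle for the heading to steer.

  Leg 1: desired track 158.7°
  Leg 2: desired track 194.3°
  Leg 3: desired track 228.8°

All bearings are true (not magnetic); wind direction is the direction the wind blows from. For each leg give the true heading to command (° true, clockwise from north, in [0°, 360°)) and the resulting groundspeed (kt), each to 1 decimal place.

Leg 1: desired track 158.7°; wind correction -1.2° → command heading 157.5°, groundspeed 181.7 kt
Leg 2: desired track 194.3°; wind correction +2.4° → command heading 196.7°, groundspeed 180.5 kt
Leg 3: desired track 228.8°; wind correction +5.0° → command heading 233.8°, groundspeed 173.3 kt

Leg 1: heading=157.5°, groundspeed=181.7 kt
Leg 2: heading=196.7°, groundspeed=180.5 kt
Leg 3: heading=233.8°, groundspeed=173.3 kt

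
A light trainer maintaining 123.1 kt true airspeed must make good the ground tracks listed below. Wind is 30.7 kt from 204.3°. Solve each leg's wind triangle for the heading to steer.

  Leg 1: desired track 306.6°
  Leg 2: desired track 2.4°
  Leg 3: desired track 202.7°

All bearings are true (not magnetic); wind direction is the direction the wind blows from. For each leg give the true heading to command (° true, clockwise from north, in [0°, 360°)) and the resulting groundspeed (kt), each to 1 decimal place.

Leg 1: desired track 306.6°; wind correction -14.1° → command heading 292.5°, groundspeed 125.9 kt
Leg 2: desired track 2.4°; wind correction -5.3° → command heading 357.1°, groundspeed 151.1 kt
Leg 3: desired track 202.7°; wind correction +0.4° → command heading 203.1°, groundspeed 92.4 kt

Leg 1: heading=292.5°, groundspeed=125.9 kt
Leg 2: heading=357.1°, groundspeed=151.1 kt
Leg 3: heading=203.1°, groundspeed=92.4 kt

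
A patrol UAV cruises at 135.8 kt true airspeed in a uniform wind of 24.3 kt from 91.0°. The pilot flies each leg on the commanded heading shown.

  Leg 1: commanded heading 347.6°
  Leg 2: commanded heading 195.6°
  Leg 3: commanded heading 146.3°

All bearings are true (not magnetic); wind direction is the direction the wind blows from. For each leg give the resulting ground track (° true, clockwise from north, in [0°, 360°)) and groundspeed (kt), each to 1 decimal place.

Leg 1: heading 347.6°; drift -9.5° → track 338.1°, groundspeed 143.4 kt
Leg 2: heading 195.6°; drift +9.4° → track 205.0°, groundspeed 143.9 kt
Leg 3: heading 146.3°; drift +9.3° → track 155.6°, groundspeed 123.6 kt

Leg 1: track=338.1°, groundspeed=143.4 kt
Leg 2: track=205.0°, groundspeed=143.9 kt
Leg 3: track=155.6°, groundspeed=123.6 kt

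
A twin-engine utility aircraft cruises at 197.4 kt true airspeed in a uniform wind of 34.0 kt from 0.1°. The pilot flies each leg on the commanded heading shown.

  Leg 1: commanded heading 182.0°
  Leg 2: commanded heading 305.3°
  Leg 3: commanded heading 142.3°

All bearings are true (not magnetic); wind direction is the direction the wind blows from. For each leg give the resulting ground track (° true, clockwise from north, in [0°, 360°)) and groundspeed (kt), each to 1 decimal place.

Leg 1: heading 182.0°; drift -0.3° → track 181.7°, groundspeed 231.4 kt
Leg 2: heading 305.3°; drift -8.9° → track 296.4°, groundspeed 180.0 kt
Leg 3: heading 142.3°; drift +5.3° → track 147.6°, groundspeed 225.2 kt

Leg 1: track=181.7°, groundspeed=231.4 kt
Leg 2: track=296.4°, groundspeed=180.0 kt
Leg 3: track=147.6°, groundspeed=225.2 kt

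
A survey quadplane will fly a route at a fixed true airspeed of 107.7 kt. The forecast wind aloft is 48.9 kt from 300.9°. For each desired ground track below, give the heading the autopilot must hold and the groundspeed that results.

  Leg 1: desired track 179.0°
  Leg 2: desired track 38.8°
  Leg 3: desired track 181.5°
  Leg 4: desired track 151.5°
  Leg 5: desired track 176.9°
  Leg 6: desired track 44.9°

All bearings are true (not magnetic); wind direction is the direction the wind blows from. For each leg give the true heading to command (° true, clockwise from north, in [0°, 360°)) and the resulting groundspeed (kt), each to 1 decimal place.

Leg 1: heading=201.7°, groundspeed=125.2 kt
Leg 2: heading=12.1°, groundspeed=102.9 kt
Leg 3: heading=204.8°, groundspeed=122.9 kt
Leg 4: heading=164.9°, groundspeed=146.9 kt
Leg 5: heading=199.0°, groundspeed=127.1 kt
Leg 6: heading=18.8°, groundspeed=108.5 kt

Leg 1: desired track 179.0°; wind correction +22.7° → command heading 201.7°, groundspeed 125.2 kt
Leg 2: desired track 38.8°; wind correction -26.7° → command heading 12.1°, groundspeed 102.9 kt
Leg 3: desired track 181.5°; wind correction +23.3° → command heading 204.8°, groundspeed 122.9 kt
Leg 4: desired track 151.5°; wind correction +13.4° → command heading 164.9°, groundspeed 146.9 kt
Leg 5: desired track 176.9°; wind correction +22.1° → command heading 199.0°, groundspeed 127.1 kt
Leg 6: desired track 44.9°; wind correction -26.1° → command heading 18.8°, groundspeed 108.5 kt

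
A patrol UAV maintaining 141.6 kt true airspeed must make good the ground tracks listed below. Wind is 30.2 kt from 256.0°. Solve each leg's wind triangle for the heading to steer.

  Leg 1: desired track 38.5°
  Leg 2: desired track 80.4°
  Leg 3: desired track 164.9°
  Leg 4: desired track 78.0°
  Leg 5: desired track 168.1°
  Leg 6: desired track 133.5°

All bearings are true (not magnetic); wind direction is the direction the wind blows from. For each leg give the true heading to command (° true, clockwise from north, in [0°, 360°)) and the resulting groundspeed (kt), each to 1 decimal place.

Leg 1: heading=31.0°, groundspeed=164.4 kt
Leg 2: heading=81.3°, groundspeed=171.7 kt
Leg 3: heading=177.2°, groundspeed=138.9 kt
Leg 4: heading=78.4°, groundspeed=171.8 kt
Leg 5: heading=180.4°, groundspeed=137.2 kt
Leg 6: heading=143.9°, groundspeed=155.5 kt

Leg 1: desired track 38.5°; wind correction -7.5° → command heading 31.0°, groundspeed 164.4 kt
Leg 2: desired track 80.4°; wind correction +0.9° → command heading 81.3°, groundspeed 171.7 kt
Leg 3: desired track 164.9°; wind correction +12.3° → command heading 177.2°, groundspeed 138.9 kt
Leg 4: desired track 78.0°; wind correction +0.4° → command heading 78.4°, groundspeed 171.8 kt
Leg 5: desired track 168.1°; wind correction +12.3° → command heading 180.4°, groundspeed 137.2 kt
Leg 6: desired track 133.5°; wind correction +10.4° → command heading 143.9°, groundspeed 155.5 kt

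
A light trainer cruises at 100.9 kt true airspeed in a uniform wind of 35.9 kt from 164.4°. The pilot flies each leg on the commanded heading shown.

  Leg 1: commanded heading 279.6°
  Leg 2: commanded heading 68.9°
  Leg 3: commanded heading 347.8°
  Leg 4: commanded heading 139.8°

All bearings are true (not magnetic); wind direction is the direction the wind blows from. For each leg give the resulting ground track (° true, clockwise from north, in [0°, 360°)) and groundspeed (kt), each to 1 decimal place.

Leg 1: heading 279.6°; drift +15.6° → track 295.2°, groundspeed 120.6 kt
Leg 2: heading 68.9°; drift -18.9° → track 50.0°, groundspeed 110.3 kt
Leg 3: heading 347.8°; drift -0.9° → track 346.9°, groundspeed 136.8 kt
Leg 4: heading 139.8°; drift -12.3° → track 127.5°, groundspeed 69.9 kt

Leg 1: track=295.2°, groundspeed=120.6 kt
Leg 2: track=50.0°, groundspeed=110.3 kt
Leg 3: track=346.9°, groundspeed=136.8 kt
Leg 4: track=127.5°, groundspeed=69.9 kt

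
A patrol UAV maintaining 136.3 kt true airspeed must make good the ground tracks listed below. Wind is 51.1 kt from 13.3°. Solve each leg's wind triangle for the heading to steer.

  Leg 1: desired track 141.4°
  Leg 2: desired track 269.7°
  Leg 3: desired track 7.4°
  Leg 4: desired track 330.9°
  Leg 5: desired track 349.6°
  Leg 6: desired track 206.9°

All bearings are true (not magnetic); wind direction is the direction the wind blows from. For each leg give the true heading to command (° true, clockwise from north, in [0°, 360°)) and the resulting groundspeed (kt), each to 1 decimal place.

Leg 1: heading=124.2°, groundspeed=161.8 kt
Leg 2: heading=291.1°, groundspeed=138.9 kt
Leg 3: heading=9.6°, groundspeed=85.4 kt
Leg 4: heading=345.5°, groundspeed=94.1 kt
Leg 5: heading=358.3°, groundspeed=88.0 kt
Leg 6: heading=212.0°, groundspeed=185.4 kt

Leg 1: desired track 141.4°; wind correction -17.2° → command heading 124.2°, groundspeed 161.8 kt
Leg 2: desired track 269.7°; wind correction +21.4° → command heading 291.1°, groundspeed 138.9 kt
Leg 3: desired track 7.4°; wind correction +2.2° → command heading 9.6°, groundspeed 85.4 kt
Leg 4: desired track 330.9°; wind correction +14.6° → command heading 345.5°, groundspeed 94.1 kt
Leg 5: desired track 349.6°; wind correction +8.7° → command heading 358.3°, groundspeed 88.0 kt
Leg 6: desired track 206.9°; wind correction +5.1° → command heading 212.0°, groundspeed 185.4 kt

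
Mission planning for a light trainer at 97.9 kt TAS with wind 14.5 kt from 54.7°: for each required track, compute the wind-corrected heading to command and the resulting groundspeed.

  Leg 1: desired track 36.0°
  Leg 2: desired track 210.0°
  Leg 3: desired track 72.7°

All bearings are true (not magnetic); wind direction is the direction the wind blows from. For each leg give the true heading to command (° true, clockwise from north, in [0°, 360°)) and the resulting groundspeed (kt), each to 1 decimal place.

Leg 1: desired track 36.0°; wind correction +2.7° → command heading 38.7°, groundspeed 84.1 kt
Leg 2: desired track 210.0°; wind correction -3.5° → command heading 206.5°, groundspeed 110.9 kt
Leg 3: desired track 72.7°; wind correction -2.6° → command heading 70.1°, groundspeed 84.0 kt

Leg 1: heading=38.7°, groundspeed=84.1 kt
Leg 2: heading=206.5°, groundspeed=110.9 kt
Leg 3: heading=70.1°, groundspeed=84.0 kt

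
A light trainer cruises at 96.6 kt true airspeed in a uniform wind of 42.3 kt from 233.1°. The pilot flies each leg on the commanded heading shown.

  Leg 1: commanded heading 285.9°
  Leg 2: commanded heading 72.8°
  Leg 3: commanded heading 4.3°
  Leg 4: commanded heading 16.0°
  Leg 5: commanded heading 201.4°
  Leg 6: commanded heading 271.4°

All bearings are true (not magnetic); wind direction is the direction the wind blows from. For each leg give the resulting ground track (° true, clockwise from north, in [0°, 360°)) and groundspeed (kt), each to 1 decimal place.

Leg 1: heading 285.9°; drift +25.4° → track 311.3°, groundspeed 78.6 kt
Leg 2: heading 72.8°; drift -6.0° → track 66.8°, groundspeed 137.2 kt
Leg 3: heading 4.3°; drift +14.3° → track 18.6°, groundspeed 128.5 kt
Leg 4: heading 16.0°; drift +11.1° → track 27.1°, groundspeed 132.8 kt
Leg 5: heading 201.4°; drift -20.1° → track 181.3°, groundspeed 64.6 kt
Leg 6: heading 271.4°; drift +22.5° → track 293.9°, groundspeed 68.6 kt

Leg 1: track=311.3°, groundspeed=78.6 kt
Leg 2: track=66.8°, groundspeed=137.2 kt
Leg 3: track=18.6°, groundspeed=128.5 kt
Leg 4: track=27.1°, groundspeed=132.8 kt
Leg 5: track=181.3°, groundspeed=64.6 kt
Leg 6: track=293.9°, groundspeed=68.6 kt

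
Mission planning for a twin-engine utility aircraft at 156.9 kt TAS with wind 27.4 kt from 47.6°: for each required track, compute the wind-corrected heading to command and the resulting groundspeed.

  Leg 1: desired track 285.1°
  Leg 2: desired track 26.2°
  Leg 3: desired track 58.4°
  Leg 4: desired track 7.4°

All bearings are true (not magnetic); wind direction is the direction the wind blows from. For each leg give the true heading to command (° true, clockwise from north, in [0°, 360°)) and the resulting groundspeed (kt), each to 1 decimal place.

Leg 1: desired track 285.1°; wind correction +8.5° → command heading 293.6°, groundspeed 169.9 kt
Leg 2: desired track 26.2°; wind correction +3.7° → command heading 29.9°, groundspeed 131.1 kt
Leg 3: desired track 58.4°; wind correction -1.9° → command heading 56.5°, groundspeed 129.9 kt
Leg 4: desired track 7.4°; wind correction +6.5° → command heading 13.9°, groundspeed 135.0 kt

Leg 1: heading=293.6°, groundspeed=169.9 kt
Leg 2: heading=29.9°, groundspeed=131.1 kt
Leg 3: heading=56.5°, groundspeed=129.9 kt
Leg 4: heading=13.9°, groundspeed=135.0 kt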